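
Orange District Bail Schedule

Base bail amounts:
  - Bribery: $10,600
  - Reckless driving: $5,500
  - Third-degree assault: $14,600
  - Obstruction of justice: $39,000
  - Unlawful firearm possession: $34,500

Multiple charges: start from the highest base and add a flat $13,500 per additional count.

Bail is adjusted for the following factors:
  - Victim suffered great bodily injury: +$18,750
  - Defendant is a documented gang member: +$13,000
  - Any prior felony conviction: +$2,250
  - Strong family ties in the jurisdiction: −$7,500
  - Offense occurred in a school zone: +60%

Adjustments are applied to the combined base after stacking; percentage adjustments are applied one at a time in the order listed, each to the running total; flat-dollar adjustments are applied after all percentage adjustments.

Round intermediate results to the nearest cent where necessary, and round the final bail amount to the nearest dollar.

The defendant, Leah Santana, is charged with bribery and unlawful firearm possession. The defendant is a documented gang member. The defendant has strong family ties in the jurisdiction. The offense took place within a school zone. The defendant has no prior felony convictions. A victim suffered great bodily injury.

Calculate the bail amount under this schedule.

$101,050

Base amounts from the schedule: bribery $10,600; unlawful firearm possession $34,500.
Stacking rule: highest base plus $13,500 per additional charge. Highest is unlawful firearm possession at $34,500; 1 additional charge → +$13,500. Combined base = $48,000.
Offense occurred in a school zone (+60%): $48,000 × 1.6 = $76,800.
Victim suffered great bodily injury (+$18,750 flat): $76,800 + $18,750 = $95,550.
Defendant is a documented gang member (+$13,000 flat): $95,550 + $13,000 = $108,550.
Strong family ties in the jurisdiction (−$7,500 flat): $108,550 − $7,500 = $101,050.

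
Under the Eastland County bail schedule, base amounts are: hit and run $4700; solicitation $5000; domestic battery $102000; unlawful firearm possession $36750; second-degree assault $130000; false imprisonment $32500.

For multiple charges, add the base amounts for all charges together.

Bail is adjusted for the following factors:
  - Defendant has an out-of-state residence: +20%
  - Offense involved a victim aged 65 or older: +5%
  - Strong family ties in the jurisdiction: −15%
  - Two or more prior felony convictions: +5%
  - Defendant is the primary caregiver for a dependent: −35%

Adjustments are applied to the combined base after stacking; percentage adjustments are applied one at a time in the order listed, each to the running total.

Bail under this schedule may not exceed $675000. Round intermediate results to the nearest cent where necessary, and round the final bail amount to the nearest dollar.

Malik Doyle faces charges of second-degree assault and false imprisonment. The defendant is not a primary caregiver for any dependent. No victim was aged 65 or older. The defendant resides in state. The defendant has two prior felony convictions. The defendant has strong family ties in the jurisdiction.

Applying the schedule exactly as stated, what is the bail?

Base amounts from the schedule: second-degree assault $130000; false imprisonment $32500.
Stacking rule: sum of all bases. $130000 + $32500 = $162500.
Strong family ties in the jurisdiction (−15%): $162500 × 0.85 = $138125.
Two or more prior felony convictions (+5%): $138125 × 1.05 = $145031.25.
$145031.25 is within the $675000 maximum.
Rounded to the nearest dollar: $145031.

$145031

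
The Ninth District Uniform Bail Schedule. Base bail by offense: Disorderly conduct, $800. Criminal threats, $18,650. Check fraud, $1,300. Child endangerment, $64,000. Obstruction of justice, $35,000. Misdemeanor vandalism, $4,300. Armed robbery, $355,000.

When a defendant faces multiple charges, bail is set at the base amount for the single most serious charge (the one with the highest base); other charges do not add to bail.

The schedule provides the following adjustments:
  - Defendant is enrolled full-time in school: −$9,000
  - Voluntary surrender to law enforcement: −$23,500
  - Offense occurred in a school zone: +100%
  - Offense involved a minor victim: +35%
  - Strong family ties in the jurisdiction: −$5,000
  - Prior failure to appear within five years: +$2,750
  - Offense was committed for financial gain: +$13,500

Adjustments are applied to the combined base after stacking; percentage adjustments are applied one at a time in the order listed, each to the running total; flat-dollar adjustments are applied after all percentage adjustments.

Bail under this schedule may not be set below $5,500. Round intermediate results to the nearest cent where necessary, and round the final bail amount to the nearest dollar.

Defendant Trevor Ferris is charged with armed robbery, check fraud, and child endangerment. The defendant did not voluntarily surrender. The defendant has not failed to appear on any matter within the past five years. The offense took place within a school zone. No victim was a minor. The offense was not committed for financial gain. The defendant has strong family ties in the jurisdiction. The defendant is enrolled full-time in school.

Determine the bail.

$696,000

Base amounts from the schedule: armed robbery $355,000; check fraud $1,300; child endangerment $64,000.
Stacking rule: use the highest base only. Highest is armed robbery at $355,000. Combined base = $355,000.
Offense occurred in a school zone (+100%): $355,000 × 2 = $710,000.
Defendant is enrolled full-time in school (−$9,000 flat): $710,000 − $9,000 = $701,000.
Strong family ties in the jurisdiction (−$5,000 flat): $701,000 − $5,000 = $696,000.
$696,000 is at or above the $5,500 minimum.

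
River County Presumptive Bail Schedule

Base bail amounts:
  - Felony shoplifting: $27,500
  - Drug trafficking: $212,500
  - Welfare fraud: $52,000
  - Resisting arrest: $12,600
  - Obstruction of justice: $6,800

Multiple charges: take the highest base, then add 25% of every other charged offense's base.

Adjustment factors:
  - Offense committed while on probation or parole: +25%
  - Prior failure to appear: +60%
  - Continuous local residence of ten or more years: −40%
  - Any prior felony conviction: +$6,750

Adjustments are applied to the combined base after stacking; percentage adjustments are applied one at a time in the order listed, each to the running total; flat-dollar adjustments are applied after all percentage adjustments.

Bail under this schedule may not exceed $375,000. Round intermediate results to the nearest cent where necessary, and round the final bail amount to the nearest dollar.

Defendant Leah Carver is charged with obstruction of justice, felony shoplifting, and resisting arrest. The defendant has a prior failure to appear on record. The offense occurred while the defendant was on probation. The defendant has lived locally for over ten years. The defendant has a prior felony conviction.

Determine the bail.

$45,570

Base amounts from the schedule: obstruction of justice $6,800; felony shoplifting $27,500; resisting arrest $12,600.
Stacking rule: highest base plus 25% of each additional charge. Highest is felony shoplifting at $27,500. Additional: $6,800 × 25% = $1,700; $12,600 × 25% = $3,150. Combined base = $27,500 + $4,850 = $32,350.
Offense committed while on probation or parole (+25%): $32,350 × 1.25 = $40,437.50.
Prior failure to appear (+60%): $40,437.50 × 1.6 = $64,700.
Continuous local residence of ten or more years (−40%): $64,700 × 0.6 = $38,820.
Any prior felony conviction (+$6,750 flat): $38,820 + $6,750 = $45,570.
$45,570 is within the $375,000 maximum.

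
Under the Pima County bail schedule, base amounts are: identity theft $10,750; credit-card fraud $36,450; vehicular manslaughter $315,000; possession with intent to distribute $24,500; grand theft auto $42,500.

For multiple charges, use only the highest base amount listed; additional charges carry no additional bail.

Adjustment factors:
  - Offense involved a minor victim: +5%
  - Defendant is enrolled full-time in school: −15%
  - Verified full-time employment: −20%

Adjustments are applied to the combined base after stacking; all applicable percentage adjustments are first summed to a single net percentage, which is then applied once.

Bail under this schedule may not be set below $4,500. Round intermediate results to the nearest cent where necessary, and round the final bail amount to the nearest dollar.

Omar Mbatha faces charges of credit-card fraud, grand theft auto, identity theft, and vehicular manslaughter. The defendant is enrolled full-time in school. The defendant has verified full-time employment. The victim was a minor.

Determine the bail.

$220,500

Base amounts from the schedule: credit-card fraud $36,450; grand theft auto $42,500; identity theft $10,750; vehicular manslaughter $315,000.
Stacking rule: use the highest base only. Highest is vehicular manslaughter at $315,000. Combined base = $315,000.
Net percentage adjustment: +5% −15% −20% = −30%. $315,000 × 0.7 = $220,500.
$220,500 is at or above the $4,500 minimum.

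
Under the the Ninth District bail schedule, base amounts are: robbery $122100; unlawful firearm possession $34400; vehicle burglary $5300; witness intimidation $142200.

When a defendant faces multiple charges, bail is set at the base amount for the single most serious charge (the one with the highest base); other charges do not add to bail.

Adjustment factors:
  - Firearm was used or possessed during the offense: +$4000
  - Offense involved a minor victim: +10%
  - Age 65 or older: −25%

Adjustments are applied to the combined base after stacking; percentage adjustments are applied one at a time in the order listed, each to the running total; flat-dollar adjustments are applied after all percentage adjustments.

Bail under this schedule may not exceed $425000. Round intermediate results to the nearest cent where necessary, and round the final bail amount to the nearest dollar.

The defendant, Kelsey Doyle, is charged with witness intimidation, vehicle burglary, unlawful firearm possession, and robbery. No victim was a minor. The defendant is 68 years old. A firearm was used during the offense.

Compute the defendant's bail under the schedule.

Base amounts from the schedule: witness intimidation $142200; vehicle burglary $5300; unlawful firearm possession $34400; robbery $122100.
Stacking rule: use the highest base only. Highest is witness intimidation at $142200. Combined base = $142200.
Age 65 or older (−25%): $142200 × 0.75 = $106650.
Firearm was used or possessed during the offense (+$4000 flat): $106650 + $4000 = $110650.
$110650 is within the $425000 maximum.

$110650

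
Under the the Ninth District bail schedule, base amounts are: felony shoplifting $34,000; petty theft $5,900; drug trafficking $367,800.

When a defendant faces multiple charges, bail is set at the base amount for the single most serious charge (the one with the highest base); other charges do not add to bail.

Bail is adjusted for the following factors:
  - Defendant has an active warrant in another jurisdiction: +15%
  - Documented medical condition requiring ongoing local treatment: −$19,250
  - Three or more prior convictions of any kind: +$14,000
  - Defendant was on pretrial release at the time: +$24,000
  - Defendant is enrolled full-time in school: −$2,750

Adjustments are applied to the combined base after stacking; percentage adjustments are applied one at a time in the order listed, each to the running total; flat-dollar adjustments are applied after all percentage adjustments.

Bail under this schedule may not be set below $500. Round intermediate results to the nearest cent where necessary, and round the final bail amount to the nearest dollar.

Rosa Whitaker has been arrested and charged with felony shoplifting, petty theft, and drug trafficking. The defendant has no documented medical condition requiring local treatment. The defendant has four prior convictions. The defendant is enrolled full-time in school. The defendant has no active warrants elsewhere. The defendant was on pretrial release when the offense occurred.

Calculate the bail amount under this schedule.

$403,050

Base amounts from the schedule: felony shoplifting $34,000; petty theft $5,900; drug trafficking $367,800.
Stacking rule: use the highest base only. Highest is drug trafficking at $367,800. Combined base = $367,800.
Three or more prior convictions of any kind (+$14,000 flat): $367,800 + $14,000 = $381,800.
Defendant was on pretrial release at the time (+$24,000 flat): $381,800 + $24,000 = $405,800.
Defendant is enrolled full-time in school (−$2,750 flat): $405,800 − $2,750 = $403,050.
$403,050 is at or above the $500 minimum.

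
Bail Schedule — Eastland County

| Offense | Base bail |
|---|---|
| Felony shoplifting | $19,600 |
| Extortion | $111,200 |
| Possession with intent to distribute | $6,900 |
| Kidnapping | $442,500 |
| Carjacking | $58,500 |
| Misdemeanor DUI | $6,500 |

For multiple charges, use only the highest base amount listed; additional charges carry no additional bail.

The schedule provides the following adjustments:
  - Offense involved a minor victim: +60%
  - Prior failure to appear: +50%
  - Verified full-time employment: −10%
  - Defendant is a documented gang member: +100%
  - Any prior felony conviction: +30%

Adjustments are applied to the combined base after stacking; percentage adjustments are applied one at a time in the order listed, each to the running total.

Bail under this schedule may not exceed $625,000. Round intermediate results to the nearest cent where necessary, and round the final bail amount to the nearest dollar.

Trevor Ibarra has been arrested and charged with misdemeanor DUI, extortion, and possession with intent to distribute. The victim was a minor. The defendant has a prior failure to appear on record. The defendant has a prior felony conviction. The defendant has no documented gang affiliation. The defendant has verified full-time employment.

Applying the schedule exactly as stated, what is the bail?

$312,250

Base amounts from the schedule: misdemeanor DUI $6,500; extortion $111,200; possession with intent to distribute $6,900.
Stacking rule: use the highest base only. Highest is extortion at $111,200. Combined base = $111,200.
Offense involved a minor victim (+60%): $111,200 × 1.6 = $177,920.
Prior failure to appear (+50%): $177,920 × 1.5 = $266,880.
Verified full-time employment (−10%): $266,880 × 0.9 = $240,192.
Any prior felony conviction (+30%): $240,192 × 1.3 = $312,249.60.
$312,249.60 is within the $625,000 maximum.
Rounded to the nearest dollar: $312,250.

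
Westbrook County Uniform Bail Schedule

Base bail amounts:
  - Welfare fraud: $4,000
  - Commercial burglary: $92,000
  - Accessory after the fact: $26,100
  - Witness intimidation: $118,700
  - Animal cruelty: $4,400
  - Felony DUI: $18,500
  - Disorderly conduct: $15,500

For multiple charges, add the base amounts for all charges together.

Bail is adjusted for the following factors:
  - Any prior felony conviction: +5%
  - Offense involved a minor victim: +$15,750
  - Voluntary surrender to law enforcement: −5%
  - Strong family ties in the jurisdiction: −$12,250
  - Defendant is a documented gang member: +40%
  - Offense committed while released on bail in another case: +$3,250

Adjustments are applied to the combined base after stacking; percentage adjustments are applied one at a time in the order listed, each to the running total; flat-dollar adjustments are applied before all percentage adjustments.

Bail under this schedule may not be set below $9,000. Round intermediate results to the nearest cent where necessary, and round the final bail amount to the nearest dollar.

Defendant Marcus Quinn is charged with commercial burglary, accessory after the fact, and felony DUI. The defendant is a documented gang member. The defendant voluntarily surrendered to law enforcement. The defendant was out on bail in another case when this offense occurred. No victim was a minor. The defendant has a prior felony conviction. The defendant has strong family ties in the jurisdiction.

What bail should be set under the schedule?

$178,193

Base amounts from the schedule: commercial burglary $92,000; accessory after the fact $26,100; felony DUI $18,500.
Stacking rule: sum of all bases. $92,000 + $26,100 + $18,500 = $136,600.
Strong family ties in the jurisdiction (−$12,250 flat): $136,600 − $12,250 = $124,350.
Offense committed while released on bail in another case (+$3,250 flat): $124,350 + $3,250 = $127,600.
Any prior felony conviction (+5%): $127,600 × 1.05 = $133,980.
Voluntary surrender to law enforcement (−5%): $133,980 × 0.95 = $127,281.
Defendant is a documented gang member (+40%): $127,281 × 1.4 = $178,193.40.
$178,193.40 is at or above the $9,000 minimum.
Rounded to the nearest dollar: $178,193.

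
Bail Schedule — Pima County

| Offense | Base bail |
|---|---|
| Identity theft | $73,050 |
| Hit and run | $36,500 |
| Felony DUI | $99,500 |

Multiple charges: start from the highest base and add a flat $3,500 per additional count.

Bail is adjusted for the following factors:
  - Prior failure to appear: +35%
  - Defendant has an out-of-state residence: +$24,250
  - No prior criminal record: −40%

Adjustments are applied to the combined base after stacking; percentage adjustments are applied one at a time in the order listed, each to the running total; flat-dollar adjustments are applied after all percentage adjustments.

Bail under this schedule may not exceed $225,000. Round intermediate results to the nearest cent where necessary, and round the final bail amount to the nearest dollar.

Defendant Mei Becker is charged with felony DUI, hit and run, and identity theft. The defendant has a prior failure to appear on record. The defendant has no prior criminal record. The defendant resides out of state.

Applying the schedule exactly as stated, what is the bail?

Base amounts from the schedule: felony DUI $99,500; hit and run $36,500; identity theft $73,050.
Stacking rule: highest base plus $3,500 per additional charge. Highest is felony DUI at $99,500; 2 additional charges → +$7,000. Combined base = $106,500.
Prior failure to appear (+35%): $106,500 × 1.35 = $143,775.
No prior criminal record (−40%): $143,775 × 0.6 = $86,265.
Defendant has an out-of-state residence (+$24,250 flat): $86,265 + $24,250 = $110,515.
$110,515 is within the $225,000 maximum.

$110,515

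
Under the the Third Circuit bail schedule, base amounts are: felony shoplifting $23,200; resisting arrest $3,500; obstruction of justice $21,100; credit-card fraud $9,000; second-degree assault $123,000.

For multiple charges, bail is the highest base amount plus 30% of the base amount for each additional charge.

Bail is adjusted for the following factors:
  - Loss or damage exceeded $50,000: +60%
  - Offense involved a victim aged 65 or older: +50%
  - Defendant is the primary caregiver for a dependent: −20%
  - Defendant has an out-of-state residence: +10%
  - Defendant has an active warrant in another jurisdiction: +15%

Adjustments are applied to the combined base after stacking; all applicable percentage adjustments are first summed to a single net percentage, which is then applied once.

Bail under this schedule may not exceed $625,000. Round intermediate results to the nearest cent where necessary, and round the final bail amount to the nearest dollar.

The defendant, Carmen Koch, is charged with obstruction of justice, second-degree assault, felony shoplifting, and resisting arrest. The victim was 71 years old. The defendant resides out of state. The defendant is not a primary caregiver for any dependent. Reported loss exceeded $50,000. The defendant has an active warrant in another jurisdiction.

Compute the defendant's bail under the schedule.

$322,749

Base amounts from the schedule: obstruction of justice $21,100; second-degree assault $123,000; felony shoplifting $23,200; resisting arrest $3,500.
Stacking rule: highest base plus 30% of each additional charge. Highest is second-degree assault at $123,000. Additional: $21,100 × 30% = $6,330; $23,200 × 30% = $6,960; $3,500 × 30% = $1,050. Combined base = $123,000 + $14,340 = $137,340.
Net percentage adjustment: +60% +50% +10% +15% = +135%. $137,340 × 2.35 = $322,749.
$322,749 is within the $625,000 maximum.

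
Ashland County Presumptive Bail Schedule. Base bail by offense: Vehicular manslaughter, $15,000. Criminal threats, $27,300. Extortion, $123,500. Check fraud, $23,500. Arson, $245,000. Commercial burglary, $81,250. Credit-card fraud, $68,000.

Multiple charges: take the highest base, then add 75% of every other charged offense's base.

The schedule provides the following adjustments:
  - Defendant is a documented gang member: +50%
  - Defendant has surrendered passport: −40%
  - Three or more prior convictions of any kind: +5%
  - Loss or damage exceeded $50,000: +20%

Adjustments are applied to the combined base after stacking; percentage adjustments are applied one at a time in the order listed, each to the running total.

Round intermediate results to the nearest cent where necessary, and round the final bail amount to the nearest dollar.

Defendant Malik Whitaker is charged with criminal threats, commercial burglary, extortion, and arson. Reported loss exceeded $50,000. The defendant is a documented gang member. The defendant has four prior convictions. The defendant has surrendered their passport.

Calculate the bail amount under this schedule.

Base amounts from the schedule: criminal threats $27,300; commercial burglary $81,250; extortion $123,500; arson $245,000.
Stacking rule: highest base plus 75% of each additional charge. Highest is arson at $245,000. Additional: $27,300 × 75% = $20,475; $81,250 × 75% = $60,937.50; $123,500 × 75% = $92,625. Combined base = $245,000 + $174,037.50 = $419,037.50.
Defendant is a documented gang member (+50%): $419,037.50 × 1.5 = $628,556.25.
Defendant has surrendered passport (−40%): $628,556.25 × 0.6 = $377,133.75.
Three or more prior convictions of any kind (+5%): $377,133.75 × 1.05 = $395,990.44.
Loss or damage exceeded $50,000 (+20%): $395,990.44 × 1.2 = $475,188.53.
Rounded to the nearest dollar: $475,189.

$475,189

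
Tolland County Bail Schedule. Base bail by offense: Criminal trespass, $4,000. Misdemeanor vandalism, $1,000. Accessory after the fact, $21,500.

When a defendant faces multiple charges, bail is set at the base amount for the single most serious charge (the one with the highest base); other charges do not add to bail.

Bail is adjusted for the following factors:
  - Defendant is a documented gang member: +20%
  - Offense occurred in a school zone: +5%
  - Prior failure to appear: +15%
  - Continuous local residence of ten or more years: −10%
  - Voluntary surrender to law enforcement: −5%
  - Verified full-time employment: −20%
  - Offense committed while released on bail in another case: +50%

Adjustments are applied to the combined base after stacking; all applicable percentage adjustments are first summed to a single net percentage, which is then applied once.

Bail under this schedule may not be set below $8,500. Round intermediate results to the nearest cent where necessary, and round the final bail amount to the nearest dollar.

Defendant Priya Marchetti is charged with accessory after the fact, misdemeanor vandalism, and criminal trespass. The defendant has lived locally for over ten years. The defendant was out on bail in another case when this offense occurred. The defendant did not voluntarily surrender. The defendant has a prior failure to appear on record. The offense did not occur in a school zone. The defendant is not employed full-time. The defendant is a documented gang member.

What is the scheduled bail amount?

$37,625

Base amounts from the schedule: accessory after the fact $21,500; misdemeanor vandalism $1,000; criminal trespass $4,000.
Stacking rule: use the highest base only. Highest is accessory after the fact at $21,500. Combined base = $21,500.
Net percentage adjustment: +20% +15% −10% +50% = +75%. $21,500 × 1.75 = $37,625.
$37,625 is at or above the $8,500 minimum.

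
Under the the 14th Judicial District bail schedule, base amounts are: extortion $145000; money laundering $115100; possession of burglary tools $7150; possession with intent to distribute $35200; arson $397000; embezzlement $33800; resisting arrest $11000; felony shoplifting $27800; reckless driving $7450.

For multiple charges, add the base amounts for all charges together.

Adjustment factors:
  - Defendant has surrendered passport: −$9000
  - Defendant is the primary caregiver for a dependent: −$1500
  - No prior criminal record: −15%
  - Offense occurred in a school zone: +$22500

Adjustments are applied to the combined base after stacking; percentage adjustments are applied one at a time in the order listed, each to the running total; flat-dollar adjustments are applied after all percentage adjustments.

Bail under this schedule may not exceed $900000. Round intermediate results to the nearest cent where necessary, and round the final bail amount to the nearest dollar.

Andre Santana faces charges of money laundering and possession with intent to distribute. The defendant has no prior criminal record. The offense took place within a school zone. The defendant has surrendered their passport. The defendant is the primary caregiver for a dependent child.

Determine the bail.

$139755

Base amounts from the schedule: money laundering $115100; possession with intent to distribute $35200.
Stacking rule: sum of all bases. $115100 + $35200 = $150300.
No prior criminal record (−15%): $150300 × 0.85 = $127755.
Defendant has surrendered passport (−$9000 flat): $127755 − $9000 = $118755.
Defendant is the primary caregiver for a dependent (−$1500 flat): $118755 − $1500 = $117255.
Offense occurred in a school zone (+$22500 flat): $117255 + $22500 = $139755.
$139755 is within the $900000 maximum.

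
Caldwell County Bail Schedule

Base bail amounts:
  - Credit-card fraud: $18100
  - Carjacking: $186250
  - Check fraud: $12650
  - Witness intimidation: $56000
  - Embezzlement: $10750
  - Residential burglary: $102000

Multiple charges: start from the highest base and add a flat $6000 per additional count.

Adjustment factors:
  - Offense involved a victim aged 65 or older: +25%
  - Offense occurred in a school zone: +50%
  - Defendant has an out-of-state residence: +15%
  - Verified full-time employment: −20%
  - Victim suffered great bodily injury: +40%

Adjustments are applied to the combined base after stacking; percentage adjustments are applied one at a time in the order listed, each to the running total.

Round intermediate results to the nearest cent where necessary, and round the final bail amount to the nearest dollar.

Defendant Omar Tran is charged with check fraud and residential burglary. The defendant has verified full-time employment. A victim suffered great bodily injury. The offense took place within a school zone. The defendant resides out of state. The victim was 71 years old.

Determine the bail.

Base amounts from the schedule: check fraud $12650; residential burglary $102000.
Stacking rule: highest base plus $6000 per additional charge. Highest is residential burglary at $102000; 1 additional charge → +$6000. Combined base = $108000.
Offense involved a victim aged 65 or older (+25%): $108000 × 1.25 = $135000.
Offense occurred in a school zone (+50%): $135000 × 1.5 = $202500.
Defendant has an out-of-state residence (+15%): $202500 × 1.15 = $232875.
Verified full-time employment (−20%): $232875 × 0.8 = $186300.
Victim suffered great bodily injury (+40%): $186300 × 1.4 = $260820.

$260820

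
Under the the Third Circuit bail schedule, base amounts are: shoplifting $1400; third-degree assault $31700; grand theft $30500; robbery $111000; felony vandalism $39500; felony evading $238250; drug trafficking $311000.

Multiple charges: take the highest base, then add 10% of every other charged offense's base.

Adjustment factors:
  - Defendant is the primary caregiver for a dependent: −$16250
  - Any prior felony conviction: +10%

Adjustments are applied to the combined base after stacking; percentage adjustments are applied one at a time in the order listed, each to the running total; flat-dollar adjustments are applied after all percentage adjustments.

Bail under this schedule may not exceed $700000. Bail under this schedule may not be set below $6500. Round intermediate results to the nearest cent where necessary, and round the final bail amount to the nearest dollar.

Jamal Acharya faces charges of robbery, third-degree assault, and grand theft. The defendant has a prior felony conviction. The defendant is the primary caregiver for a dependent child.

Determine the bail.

$112692

Base amounts from the schedule: robbery $111000; third-degree assault $31700; grand theft $30500.
Stacking rule: highest base plus 10% of each additional charge. Highest is robbery at $111000. Additional: $31700 × 10% = $3170; $30500 × 10% = $3050. Combined base = $111000 + $6220 = $117220.
Any prior felony conviction (+10%): $117220 × 1.1 = $128942.
Defendant is the primary caregiver for a dependent (−$16250 flat): $128942 − $16250 = $112692.
$112692 is within the $700000 maximum.
$112692 is at or above the $6500 minimum.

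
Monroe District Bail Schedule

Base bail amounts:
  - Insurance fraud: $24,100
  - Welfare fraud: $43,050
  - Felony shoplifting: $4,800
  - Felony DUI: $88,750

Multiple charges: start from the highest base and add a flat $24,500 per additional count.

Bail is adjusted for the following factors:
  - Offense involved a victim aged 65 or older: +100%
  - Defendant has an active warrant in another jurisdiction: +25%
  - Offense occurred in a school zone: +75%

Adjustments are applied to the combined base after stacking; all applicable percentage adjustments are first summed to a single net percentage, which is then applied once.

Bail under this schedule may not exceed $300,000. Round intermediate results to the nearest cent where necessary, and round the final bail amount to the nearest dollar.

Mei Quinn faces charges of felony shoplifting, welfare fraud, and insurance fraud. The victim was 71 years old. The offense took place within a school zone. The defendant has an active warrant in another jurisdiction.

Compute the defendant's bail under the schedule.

Base amounts from the schedule: felony shoplifting $4,800; welfare fraud $43,050; insurance fraud $24,100.
Stacking rule: highest base plus $24,500 per additional charge. Highest is welfare fraud at $43,050; 2 additional charges → +$49,000. Combined base = $92,050.
Net percentage adjustment: +100% +25% +75% = +200%. $92,050 × 3 = $276,150.
$276,150 is within the $300,000 maximum.

$276,150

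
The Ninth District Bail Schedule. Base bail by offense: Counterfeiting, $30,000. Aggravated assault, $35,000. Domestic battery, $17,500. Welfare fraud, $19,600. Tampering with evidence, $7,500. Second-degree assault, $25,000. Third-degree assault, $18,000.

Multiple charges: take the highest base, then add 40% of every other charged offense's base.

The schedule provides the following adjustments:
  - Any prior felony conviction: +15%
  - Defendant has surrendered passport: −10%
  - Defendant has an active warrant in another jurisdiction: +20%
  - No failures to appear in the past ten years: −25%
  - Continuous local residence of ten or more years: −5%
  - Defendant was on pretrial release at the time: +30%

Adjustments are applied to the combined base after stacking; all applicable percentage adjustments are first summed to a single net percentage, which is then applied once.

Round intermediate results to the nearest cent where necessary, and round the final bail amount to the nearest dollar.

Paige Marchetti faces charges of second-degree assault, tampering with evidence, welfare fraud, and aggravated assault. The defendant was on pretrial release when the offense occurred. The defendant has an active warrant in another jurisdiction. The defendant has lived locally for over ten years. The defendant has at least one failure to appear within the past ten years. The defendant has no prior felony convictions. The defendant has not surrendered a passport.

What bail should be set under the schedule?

Base amounts from the schedule: second-degree assault $25,000; tampering with evidence $7,500; welfare fraud $19,600; aggravated assault $35,000.
Stacking rule: highest base plus 40% of each additional charge. Highest is aggravated assault at $35,000. Additional: $25,000 × 40% = $10,000; $7,500 × 40% = $3,000; $19,600 × 40% = $7,840. Combined base = $35,000 + $20,840 = $55,840.
Net percentage adjustment: +20% −5% +30% = +45%. $55,840 × 1.45 = $80,968.

$80,968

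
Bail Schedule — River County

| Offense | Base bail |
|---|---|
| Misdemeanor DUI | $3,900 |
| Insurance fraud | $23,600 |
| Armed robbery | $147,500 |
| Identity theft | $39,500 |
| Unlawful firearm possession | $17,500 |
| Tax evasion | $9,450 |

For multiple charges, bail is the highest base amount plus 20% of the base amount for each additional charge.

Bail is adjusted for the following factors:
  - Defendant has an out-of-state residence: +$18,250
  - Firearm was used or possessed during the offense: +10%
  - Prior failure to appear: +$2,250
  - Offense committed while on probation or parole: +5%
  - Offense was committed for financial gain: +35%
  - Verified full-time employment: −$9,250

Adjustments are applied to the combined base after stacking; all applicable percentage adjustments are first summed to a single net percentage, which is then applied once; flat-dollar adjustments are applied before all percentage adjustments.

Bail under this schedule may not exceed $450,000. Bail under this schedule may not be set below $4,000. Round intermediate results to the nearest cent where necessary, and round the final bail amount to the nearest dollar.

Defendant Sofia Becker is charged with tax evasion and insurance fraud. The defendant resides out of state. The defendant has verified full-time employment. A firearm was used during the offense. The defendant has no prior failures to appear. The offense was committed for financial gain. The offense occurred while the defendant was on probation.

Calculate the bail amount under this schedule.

$51,735

Base amounts from the schedule: tax evasion $9,450; insurance fraud $23,600.
Stacking rule: highest base plus 20% of each additional charge. Highest is insurance fraud at $23,600. Additional: $9,450 × 20% = $1,890. Combined base = $23,600 + $1,890 = $25,490.
Defendant has an out-of-state residence (+$18,250 flat): $25,490 + $18,250 = $43,740.
Verified full-time employment (−$9,250 flat): $43,740 − $9,250 = $34,490.
Net percentage adjustment: +10% +5% +35% = +50%. $34,490 × 1.5 = $51,735.
$51,735 is within the $450,000 maximum.
$51,735 is at or above the $4,000 minimum.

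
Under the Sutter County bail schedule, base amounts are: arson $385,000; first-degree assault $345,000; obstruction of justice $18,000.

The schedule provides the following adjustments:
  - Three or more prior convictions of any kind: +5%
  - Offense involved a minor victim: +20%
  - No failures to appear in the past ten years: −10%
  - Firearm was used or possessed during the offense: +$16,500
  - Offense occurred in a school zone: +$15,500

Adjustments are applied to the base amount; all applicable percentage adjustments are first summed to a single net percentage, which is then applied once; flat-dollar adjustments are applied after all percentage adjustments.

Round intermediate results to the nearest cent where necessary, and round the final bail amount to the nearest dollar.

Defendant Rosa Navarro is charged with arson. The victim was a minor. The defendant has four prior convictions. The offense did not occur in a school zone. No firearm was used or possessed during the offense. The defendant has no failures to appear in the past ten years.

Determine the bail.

$442,750

Base amounts from the schedule: arson $385,000.
Single charge. Combined base = $385,000.
Net percentage adjustment: +5% +20% −10% = +15%. $385,000 × 1.15 = $442,750.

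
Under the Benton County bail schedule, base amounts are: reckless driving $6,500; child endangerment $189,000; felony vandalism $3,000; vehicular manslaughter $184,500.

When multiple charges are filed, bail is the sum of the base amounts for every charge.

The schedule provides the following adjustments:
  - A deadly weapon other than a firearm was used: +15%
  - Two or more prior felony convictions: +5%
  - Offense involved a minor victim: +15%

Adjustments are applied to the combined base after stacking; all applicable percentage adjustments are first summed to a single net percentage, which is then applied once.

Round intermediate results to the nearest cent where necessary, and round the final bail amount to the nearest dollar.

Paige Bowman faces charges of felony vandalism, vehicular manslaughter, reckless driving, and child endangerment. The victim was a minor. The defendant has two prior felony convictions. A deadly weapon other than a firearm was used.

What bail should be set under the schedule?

$517,050

Base amounts from the schedule: felony vandalism $3,000; vehicular manslaughter $184,500; reckless driving $6,500; child endangerment $189,000.
Stacking rule: sum of all bases. $3,000 + $184,500 + $6,500 + $189,000 = $383,000.
Net percentage adjustment: +15% +5% +15% = +35%. $383,000 × 1.35 = $517,050.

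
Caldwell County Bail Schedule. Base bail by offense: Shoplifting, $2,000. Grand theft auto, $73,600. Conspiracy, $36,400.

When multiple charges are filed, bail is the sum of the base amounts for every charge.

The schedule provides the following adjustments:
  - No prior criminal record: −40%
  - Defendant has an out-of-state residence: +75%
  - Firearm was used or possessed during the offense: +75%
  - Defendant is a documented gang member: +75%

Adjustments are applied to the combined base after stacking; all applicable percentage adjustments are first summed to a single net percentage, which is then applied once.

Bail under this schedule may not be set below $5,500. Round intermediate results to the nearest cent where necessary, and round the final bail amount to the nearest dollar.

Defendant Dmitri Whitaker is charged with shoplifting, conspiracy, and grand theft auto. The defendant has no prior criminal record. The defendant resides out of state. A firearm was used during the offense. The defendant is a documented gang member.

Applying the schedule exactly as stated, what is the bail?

$319,200

Base amounts from the schedule: shoplifting $2,000; conspiracy $36,400; grand theft auto $73,600.
Stacking rule: sum of all bases. $2,000 + $36,400 + $73,600 = $112,000.
Net percentage adjustment: −40% +75% +75% +75% = +185%. $112,000 × 2.85 = $319,200.
$319,200 is at or above the $5,500 minimum.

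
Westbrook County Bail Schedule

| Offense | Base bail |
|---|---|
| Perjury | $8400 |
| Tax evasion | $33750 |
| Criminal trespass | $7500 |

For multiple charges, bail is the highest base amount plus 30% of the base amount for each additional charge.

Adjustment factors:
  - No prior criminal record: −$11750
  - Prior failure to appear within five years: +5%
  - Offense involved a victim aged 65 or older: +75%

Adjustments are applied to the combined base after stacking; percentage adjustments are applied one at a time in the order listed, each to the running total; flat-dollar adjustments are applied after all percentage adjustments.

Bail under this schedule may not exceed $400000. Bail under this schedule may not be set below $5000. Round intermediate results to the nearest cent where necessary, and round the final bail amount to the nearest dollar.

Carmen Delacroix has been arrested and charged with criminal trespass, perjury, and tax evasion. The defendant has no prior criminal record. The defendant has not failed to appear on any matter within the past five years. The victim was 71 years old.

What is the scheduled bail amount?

Base amounts from the schedule: criminal trespass $7500; perjury $8400; tax evasion $33750.
Stacking rule: highest base plus 30% of each additional charge. Highest is tax evasion at $33750. Additional: $7500 × 30% = $2250; $8400 × 30% = $2520. Combined base = $33750 + $4770 = $38520.
Offense involved a victim aged 65 or older (+75%): $38520 × 1.75 = $67410.
No prior criminal record (−$11750 flat): $67410 − $11750 = $55660.
$55660 is within the $400000 maximum.
$55660 is at or above the $5000 minimum.

$55660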